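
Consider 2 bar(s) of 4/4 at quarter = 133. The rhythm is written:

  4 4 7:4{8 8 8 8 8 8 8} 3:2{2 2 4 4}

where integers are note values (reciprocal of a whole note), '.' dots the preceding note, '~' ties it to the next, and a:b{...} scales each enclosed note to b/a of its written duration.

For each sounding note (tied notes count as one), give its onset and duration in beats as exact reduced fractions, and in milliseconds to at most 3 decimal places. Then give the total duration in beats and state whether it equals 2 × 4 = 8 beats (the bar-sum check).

1) 0.0ms=0b +451.128ms=1b
2) 451.128ms=1b +451.128ms=1b
3) 902.256ms=2b +128.894ms=2/7b
4) 1031.149ms=16/7b +128.894ms=2/7b
5) 1160.043ms=18/7b +128.894ms=2/7b
6) 1288.937ms=20/7b +128.894ms=2/7b
7) 1417.83ms=22/7b +128.894ms=2/7b
8) 1546.724ms=24/7b +128.894ms=2/7b
9) 1675.618ms=26/7b +128.894ms=2/7b
10) 1804.511ms=4b +601.504ms=4/3b
11) 2406.015ms=16/3b +601.504ms=4/3b
12) 3007.519ms=20/3b +300.752ms=2/3b
13) 3308.271ms=22/3b +300.752ms=2/3b
Σ=8b of 8 (133bpm 4/4) — PASS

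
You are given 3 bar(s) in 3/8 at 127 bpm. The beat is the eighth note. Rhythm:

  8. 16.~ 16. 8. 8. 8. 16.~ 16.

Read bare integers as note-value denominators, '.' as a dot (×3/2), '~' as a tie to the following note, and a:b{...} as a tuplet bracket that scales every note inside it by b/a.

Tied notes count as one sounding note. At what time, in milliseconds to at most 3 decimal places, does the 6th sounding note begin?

note 6 onset = 15/2b = 3543.307ms

1. 0.0ms @ 0 + 708.661ms (3/2)
2. 708.661ms @ 3/2 + 708.661ms (3/2)
3. 1417.323ms @ 3 + 708.661ms (3/2)
4. 2125.984ms @ 9/2 + 708.661ms (3/2)
5. 2834.646ms @ 6 + 708.661ms (3/2)
6. 3543.307ms @ 15/2 + 708.661ms (3/2)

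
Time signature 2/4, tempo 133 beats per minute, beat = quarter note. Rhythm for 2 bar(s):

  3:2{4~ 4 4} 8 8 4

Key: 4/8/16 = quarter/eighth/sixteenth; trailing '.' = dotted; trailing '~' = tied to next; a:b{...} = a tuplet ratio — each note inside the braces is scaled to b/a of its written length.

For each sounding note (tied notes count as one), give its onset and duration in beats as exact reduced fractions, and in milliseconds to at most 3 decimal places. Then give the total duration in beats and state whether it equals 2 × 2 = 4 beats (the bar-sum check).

1) 0.0ms=0b +601.504ms=4/3b
2) 601.504ms=4/3b +300.752ms=2/3b
3) 902.256ms=2b +225.564ms=1/2b
4) 1127.82ms=5/2b +225.564ms=1/2b
5) 1353.383ms=3b +451.128ms=1b
Σ=4b of 4 (133bpm 2/4) — PASS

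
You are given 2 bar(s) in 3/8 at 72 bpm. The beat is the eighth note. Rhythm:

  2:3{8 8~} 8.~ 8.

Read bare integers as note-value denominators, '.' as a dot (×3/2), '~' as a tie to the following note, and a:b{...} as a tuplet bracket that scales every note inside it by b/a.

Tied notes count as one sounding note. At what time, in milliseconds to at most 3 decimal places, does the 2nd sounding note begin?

1. 0.0ms @ 0 + 1250.0ms (3/2)
2. 1250.0ms @ 3/2 + 3750.0ms (9/2)

note 2 onset = 3/2b = 1250.0ms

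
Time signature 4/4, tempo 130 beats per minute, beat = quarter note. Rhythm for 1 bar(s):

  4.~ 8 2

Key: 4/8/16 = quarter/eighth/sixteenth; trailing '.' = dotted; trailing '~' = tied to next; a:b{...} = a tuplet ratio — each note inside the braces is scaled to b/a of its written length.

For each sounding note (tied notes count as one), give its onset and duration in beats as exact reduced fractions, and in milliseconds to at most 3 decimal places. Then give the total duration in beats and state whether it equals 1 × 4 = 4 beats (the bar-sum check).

1) 0.0ms=0b +923.077ms=2b
2) 923.077ms=2b +923.077ms=2b
Σ=4b of 4 (130bpm 4/4) — PASS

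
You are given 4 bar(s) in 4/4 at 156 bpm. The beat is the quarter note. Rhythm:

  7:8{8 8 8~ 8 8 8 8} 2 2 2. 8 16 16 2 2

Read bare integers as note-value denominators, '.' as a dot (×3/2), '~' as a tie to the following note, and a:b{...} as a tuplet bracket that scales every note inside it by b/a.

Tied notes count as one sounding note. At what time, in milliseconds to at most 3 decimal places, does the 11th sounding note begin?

note 11 onset = 23/2b = 4423.077ms

1. 0.0ms @ 0 + 219.78ms (4/7)
2. 219.78ms @ 4/7 + 219.78ms (4/7)
3. 439.56ms @ 8/7 + 439.56ms (8/7)
4. 879.121ms @ 16/7 + 219.78ms (4/7)
5. 1098.901ms @ 20/7 + 219.78ms (4/7)
6. 1318.681ms @ 24/7 + 219.78ms (4/7)
7. 1538.462ms @ 4 + 769.231ms (2)
8. 2307.692ms @ 6 + 769.231ms (2)
9. 3076.923ms @ 8 + 1153.846ms (3)
10. 4230.769ms @ 11 + 192.308ms (1/2)
11. 4423.077ms @ 23/2 + 96.154ms (1/4)
12. 4519.231ms @ 47/4 + 96.154ms (1/4)
13. 4615.385ms @ 12 + 769.231ms (2)
14. 5384.615ms @ 14 + 769.231ms (2)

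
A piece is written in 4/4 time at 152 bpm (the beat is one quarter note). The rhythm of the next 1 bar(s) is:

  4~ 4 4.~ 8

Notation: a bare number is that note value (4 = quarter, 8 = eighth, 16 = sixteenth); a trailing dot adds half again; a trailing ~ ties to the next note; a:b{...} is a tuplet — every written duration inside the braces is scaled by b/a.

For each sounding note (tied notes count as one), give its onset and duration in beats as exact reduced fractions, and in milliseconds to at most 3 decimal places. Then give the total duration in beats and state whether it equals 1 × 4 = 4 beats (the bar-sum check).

1) 0.0ms=0b +789.474ms=2b
2) 789.474ms=2b +789.474ms=2b
Σ=4b of 4 (152bpm 4/4) — PASS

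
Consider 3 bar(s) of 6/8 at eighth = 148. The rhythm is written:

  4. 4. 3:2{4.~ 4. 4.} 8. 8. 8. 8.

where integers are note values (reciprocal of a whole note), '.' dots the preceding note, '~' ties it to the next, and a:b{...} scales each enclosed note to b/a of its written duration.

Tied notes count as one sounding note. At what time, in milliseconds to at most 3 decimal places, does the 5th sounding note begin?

1. 0.0ms @ 0 + 1216.216ms (3)
2. 1216.216ms @ 3 + 1216.216ms (3)
3. 2432.432ms @ 6 + 1621.622ms (4)
4. 4054.054ms @ 10 + 810.811ms (2)
5. 4864.865ms @ 12 + 608.108ms (3/2)
6. 5472.973ms @ 27/2 + 608.108ms (3/2)
7. 6081.081ms @ 15 + 608.108ms (3/2)
8. 6689.189ms @ 33/2 + 608.108ms (3/2)

note 5 onset = 12b = 4864.865ms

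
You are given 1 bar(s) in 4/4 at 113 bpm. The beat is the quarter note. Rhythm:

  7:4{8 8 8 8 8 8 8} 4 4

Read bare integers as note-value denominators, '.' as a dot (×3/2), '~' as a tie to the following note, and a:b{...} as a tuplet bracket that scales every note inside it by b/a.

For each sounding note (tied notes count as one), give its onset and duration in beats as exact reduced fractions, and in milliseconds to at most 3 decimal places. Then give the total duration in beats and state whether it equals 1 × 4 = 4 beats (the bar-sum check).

1) 0.0ms=0b +151.707ms=2/7b
2) 151.707ms=2/7b +151.707ms=2/7b
3) 303.413ms=4/7b +151.707ms=2/7b
4) 455.12ms=6/7b +151.707ms=2/7b
5) 606.827ms=8/7b +151.707ms=2/7b
6) 758.534ms=10/7b +151.707ms=2/7b
7) 910.24ms=12/7b +151.707ms=2/7b
8) 1061.947ms=2b +530.973ms=1b
9) 1592.92ms=3b +530.973ms=1b
Σ=4b of 4 (113bpm 4/4) — PASS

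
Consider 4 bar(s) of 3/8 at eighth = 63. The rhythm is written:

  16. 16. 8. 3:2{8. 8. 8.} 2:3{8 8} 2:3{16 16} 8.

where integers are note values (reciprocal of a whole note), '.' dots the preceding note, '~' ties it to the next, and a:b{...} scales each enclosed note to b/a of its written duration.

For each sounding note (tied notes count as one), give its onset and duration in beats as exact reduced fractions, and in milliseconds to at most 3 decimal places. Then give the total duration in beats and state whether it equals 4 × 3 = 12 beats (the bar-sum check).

1) 0.0ms=0b +714.286ms=3/4b
2) 714.286ms=3/4b +714.286ms=3/4b
3) 1428.571ms=3/2b +1428.571ms=3/2b
4) 2857.143ms=3b +952.381ms=1b
5) 3809.524ms=4b +952.381ms=1b
6) 4761.905ms=5b +952.381ms=1b
7) 5714.286ms=6b +1428.571ms=3/2b
8) 7142.857ms=15/2b +1428.571ms=3/2b
9) 8571.429ms=9b +714.286ms=3/4b
10) 9285.714ms=39/4b +714.286ms=3/4b
11) 10000.0ms=21/2b +1428.571ms=3/2b
Σ=12b of 12 (63bpm 3/8) — PASS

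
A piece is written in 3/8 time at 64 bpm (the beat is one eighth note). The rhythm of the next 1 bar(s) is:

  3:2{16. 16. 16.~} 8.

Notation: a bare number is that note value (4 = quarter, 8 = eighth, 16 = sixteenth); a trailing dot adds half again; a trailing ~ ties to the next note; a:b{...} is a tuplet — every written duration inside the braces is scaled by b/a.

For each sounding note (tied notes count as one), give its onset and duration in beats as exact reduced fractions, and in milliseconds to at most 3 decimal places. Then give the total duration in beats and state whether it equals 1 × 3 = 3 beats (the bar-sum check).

1) 0.0ms=0b +468.75ms=1/2b
2) 468.75ms=1/2b +468.75ms=1/2b
3) 937.5ms=1b +1875.0ms=2b
Σ=3b of 3 (64bpm 3/8) — PASS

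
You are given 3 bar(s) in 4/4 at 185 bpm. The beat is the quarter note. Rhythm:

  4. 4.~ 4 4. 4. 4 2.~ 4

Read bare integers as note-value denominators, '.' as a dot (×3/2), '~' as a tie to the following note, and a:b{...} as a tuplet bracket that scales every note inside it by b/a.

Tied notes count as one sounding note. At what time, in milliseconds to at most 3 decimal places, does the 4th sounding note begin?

1. 0.0ms @ 0 + 486.486ms (3/2)
2. 486.486ms @ 3/2 + 810.811ms (5/2)
3. 1297.297ms @ 4 + 486.486ms (3/2)
4. 1783.784ms @ 11/2 + 486.486ms (3/2)
5. 2270.27ms @ 7 + 324.324ms (1)
6. 2594.595ms @ 8 + 1297.297ms (4)

note 4 onset = 11/2b = 1783.784ms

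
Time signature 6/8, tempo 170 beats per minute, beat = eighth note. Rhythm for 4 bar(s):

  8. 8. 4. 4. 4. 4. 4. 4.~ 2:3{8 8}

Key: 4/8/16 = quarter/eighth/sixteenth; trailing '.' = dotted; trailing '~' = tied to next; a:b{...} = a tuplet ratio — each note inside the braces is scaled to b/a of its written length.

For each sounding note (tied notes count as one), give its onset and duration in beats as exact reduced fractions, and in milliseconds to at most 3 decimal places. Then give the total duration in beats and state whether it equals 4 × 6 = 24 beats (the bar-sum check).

1) 0.0ms=0b +529.412ms=3/2b
2) 529.412ms=3/2b +529.412ms=3/2b
3) 1058.824ms=3b +1058.824ms=3b
4) 2117.647ms=6b +1058.824ms=3b
5) 3176.471ms=9b +1058.824ms=3b
6) 4235.294ms=12b +1058.824ms=3b
7) 5294.118ms=15b +1058.824ms=3b
8) 6352.941ms=18b +1588.235ms=9/2b
9) 7941.176ms=45/2b +529.412ms=3/2b
Σ=24b of 24 (170bpm 6/8) — PASS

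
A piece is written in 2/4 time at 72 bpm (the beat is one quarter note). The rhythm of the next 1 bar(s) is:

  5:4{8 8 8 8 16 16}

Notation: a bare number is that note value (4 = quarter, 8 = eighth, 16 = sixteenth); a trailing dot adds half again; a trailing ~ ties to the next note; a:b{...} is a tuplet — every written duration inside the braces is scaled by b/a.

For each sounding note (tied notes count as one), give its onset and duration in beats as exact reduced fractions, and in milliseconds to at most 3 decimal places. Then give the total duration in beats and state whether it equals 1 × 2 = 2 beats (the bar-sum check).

1) 0.0ms=0b +333.333ms=2/5b
2) 333.333ms=2/5b +333.333ms=2/5b
3) 666.667ms=4/5b +333.333ms=2/5b
4) 1000.0ms=6/5b +333.333ms=2/5b
5) 1333.333ms=8/5b +166.667ms=1/5b
6) 1500.0ms=9/5b +166.667ms=1/5b
Σ=2b of 2 (72bpm 2/4) — PASS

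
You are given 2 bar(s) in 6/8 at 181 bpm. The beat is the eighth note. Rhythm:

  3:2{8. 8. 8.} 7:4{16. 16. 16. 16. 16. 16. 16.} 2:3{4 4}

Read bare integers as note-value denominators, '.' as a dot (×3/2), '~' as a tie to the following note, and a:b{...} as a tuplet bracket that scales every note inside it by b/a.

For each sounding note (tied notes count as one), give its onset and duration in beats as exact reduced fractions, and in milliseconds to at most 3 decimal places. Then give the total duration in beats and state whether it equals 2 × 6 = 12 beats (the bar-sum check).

1) 0.0ms=0b +331.492ms=1b
2) 331.492ms=1b +331.492ms=1b
3) 662.983ms=2b +331.492ms=1b
4) 994.475ms=3b +142.068ms=3/7b
5) 1136.543ms=24/7b +142.068ms=3/7b
6) 1278.611ms=27/7b +142.068ms=3/7b
7) 1420.679ms=30/7b +142.068ms=3/7b
8) 1562.747ms=33/7b +142.068ms=3/7b
9) 1704.815ms=36/7b +142.068ms=3/7b
10) 1846.882ms=39/7b +142.068ms=3/7b
11) 1988.95ms=6b +994.475ms=3b
12) 2983.425ms=9b +994.475ms=3b
Σ=12b of 12 (181bpm 6/8) — PASS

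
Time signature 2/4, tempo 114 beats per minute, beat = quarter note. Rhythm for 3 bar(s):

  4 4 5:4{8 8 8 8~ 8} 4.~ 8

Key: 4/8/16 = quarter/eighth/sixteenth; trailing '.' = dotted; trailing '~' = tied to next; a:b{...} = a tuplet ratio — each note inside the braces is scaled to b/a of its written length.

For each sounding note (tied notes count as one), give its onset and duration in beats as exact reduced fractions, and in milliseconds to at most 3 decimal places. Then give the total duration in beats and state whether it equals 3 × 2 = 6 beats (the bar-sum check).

1) 0.0ms=0b +526.316ms=1b
2) 526.316ms=1b +526.316ms=1b
3) 1052.632ms=2b +210.526ms=2/5b
4) 1263.158ms=12/5b +210.526ms=2/5b
5) 1473.684ms=14/5b +210.526ms=2/5b
6) 1684.211ms=16/5b +421.053ms=4/5b
7) 2105.263ms=4b +1052.632ms=2b
Σ=6b of 6 (114bpm 2/4) — PASS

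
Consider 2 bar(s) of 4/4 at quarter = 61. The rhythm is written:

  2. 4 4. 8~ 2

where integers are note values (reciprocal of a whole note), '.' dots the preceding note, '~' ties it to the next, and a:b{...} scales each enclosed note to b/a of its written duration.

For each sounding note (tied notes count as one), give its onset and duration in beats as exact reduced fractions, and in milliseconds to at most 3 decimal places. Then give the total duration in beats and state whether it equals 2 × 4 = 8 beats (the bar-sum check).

1) 0.0ms=0b +2950.82ms=3b
2) 2950.82ms=3b +983.607ms=1b
3) 3934.426ms=4b +1475.41ms=3/2b
4) 5409.836ms=11/2b +2459.016ms=5/2b
Σ=8b of 8 (61bpm 4/4) — PASS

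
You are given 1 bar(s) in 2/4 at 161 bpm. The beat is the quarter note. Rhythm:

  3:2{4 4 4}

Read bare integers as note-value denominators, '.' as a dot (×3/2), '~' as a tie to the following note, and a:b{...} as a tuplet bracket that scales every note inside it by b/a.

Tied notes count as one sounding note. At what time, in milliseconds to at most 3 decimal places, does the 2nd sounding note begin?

1. 0.0ms @ 0 + 248.447ms (2/3)
2. 248.447ms @ 2/3 + 248.447ms (2/3)
3. 496.894ms @ 4/3 + 248.447ms (2/3)

note 2 onset = 2/3b = 248.447ms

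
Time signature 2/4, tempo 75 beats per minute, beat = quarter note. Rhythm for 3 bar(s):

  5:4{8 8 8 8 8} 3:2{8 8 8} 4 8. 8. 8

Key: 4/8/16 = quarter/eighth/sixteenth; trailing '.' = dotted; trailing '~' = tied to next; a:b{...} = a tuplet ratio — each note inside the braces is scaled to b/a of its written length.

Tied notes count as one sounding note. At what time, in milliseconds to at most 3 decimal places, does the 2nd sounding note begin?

1. 0.0ms @ 0 + 320.0ms (2/5)
2. 320.0ms @ 2/5 + 320.0ms (2/5)
3. 640.0ms @ 4/5 + 320.0ms (2/5)
4. 960.0ms @ 6/5 + 320.0ms (2/5)
5. 1280.0ms @ 8/5 + 320.0ms (2/5)
6. 1600.0ms @ 2 + 266.667ms (1/3)
7. 1866.667ms @ 7/3 + 266.667ms (1/3)
8. 2133.333ms @ 8/3 + 266.667ms (1/3)
9. 2400.0ms @ 3 + 800.0ms (1)
10. 3200.0ms @ 4 + 600.0ms (3/4)
11. 3800.0ms @ 19/4 + 600.0ms (3/4)
12. 4400.0ms @ 11/2 + 400.0ms (1/2)

note 2 onset = 2/5b = 320.0ms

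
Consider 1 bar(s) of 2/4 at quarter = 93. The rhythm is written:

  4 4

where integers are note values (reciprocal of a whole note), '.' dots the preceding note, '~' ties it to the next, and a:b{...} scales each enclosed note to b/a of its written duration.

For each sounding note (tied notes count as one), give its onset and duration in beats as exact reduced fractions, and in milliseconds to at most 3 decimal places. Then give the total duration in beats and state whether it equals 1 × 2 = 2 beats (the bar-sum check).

1) 0.0ms=0b +645.161ms=1b
2) 645.161ms=1b +645.161ms=1b
Σ=2b of 2 (93bpm 2/4) — PASS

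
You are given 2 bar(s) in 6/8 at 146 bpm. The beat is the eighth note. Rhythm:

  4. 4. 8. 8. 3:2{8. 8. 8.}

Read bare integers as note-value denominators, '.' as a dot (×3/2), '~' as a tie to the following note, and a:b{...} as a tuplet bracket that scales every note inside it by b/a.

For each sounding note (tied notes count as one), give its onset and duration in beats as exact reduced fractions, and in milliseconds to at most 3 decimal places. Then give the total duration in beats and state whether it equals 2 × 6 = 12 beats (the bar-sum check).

1) 0.0ms=0b +1232.877ms=3b
2) 1232.877ms=3b +1232.877ms=3b
3) 2465.753ms=6b +616.438ms=3/2b
4) 3082.192ms=15/2b +616.438ms=3/2b
5) 3698.63ms=9b +410.959ms=1b
6) 4109.589ms=10b +410.959ms=1b
7) 4520.548ms=11b +410.959ms=1b
Σ=12b of 12 (146bpm 6/8) — PASS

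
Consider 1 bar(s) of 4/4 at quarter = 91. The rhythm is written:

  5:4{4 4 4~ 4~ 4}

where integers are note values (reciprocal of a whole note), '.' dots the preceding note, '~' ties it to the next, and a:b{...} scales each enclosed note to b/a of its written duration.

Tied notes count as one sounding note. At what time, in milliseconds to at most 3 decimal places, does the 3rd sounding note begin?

note 3 onset = 8/5b = 1054.945ms

1. 0.0ms @ 0 + 527.473ms (4/5)
2. 527.473ms @ 4/5 + 527.473ms (4/5)
3. 1054.945ms @ 8/5 + 1582.418ms (12/5)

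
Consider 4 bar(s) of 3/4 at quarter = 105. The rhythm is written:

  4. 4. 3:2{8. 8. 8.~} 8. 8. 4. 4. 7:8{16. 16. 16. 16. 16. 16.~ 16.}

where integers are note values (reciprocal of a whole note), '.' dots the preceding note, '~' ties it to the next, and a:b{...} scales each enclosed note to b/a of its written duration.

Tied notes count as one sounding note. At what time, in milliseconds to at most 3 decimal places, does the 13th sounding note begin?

note 13 onset = 75/7b = 6122.449ms

1. 0.0ms @ 0 + 857.143ms (3/2)
2. 857.143ms @ 3/2 + 857.143ms (3/2)
3. 1714.286ms @ 3 + 285.714ms (1/2)
4. 2000.0ms @ 7/2 + 285.714ms (1/2)
5. 2285.714ms @ 4 + 714.286ms (5/4)
6. 3000.0ms @ 21/4 + 428.571ms (3/4)
7. 3428.571ms @ 6 + 857.143ms (3/2)
8. 4285.714ms @ 15/2 + 857.143ms (3/2)
9. 5142.857ms @ 9 + 244.898ms (3/7)
10. 5387.755ms @ 66/7 + 244.898ms (3/7)
11. 5632.653ms @ 69/7 + 244.898ms (3/7)
12. 5877.551ms @ 72/7 + 244.898ms (3/7)
13. 6122.449ms @ 75/7 + 244.898ms (3/7)
14. 6367.347ms @ 78/7 + 489.796ms (6/7)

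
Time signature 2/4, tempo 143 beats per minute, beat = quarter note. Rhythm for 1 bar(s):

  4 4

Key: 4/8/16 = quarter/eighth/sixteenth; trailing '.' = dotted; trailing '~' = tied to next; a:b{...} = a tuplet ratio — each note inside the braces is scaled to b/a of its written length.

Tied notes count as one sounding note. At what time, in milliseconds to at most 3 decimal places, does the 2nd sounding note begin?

1. 0.0ms @ 0 + 419.58ms (1)
2. 419.58ms @ 1 + 419.58ms (1)

note 2 onset = 1b = 419.58ms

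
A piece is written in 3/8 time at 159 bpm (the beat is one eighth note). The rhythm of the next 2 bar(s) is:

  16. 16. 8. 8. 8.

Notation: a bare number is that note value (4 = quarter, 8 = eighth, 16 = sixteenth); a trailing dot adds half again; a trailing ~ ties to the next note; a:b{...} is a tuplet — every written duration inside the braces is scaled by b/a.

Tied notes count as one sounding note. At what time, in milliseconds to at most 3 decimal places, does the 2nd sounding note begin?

note 2 onset = 3/4b = 283.019ms

1. 0.0ms @ 0 + 283.019ms (3/4)
2. 283.019ms @ 3/4 + 283.019ms (3/4)
3. 566.038ms @ 3/2 + 566.038ms (3/2)
4. 1132.075ms @ 3 + 566.038ms (3/2)
5. 1698.113ms @ 9/2 + 566.038ms (3/2)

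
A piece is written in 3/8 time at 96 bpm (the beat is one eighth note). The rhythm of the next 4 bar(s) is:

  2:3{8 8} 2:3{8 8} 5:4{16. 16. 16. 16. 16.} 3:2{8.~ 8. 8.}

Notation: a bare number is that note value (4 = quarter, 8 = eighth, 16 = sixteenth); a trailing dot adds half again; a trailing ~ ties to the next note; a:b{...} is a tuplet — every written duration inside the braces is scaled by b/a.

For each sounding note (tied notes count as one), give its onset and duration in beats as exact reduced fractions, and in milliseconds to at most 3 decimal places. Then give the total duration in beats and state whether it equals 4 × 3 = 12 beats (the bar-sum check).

1) 0.0ms=0b +937.5ms=3/2b
2) 937.5ms=3/2b +937.5ms=3/2b
3) 1875.0ms=3b +937.5ms=3/2b
4) 2812.5ms=9/2b +937.5ms=3/2b
5) 3750.0ms=6b +375.0ms=3/5b
6) 4125.0ms=33/5b +375.0ms=3/5b
7) 4500.0ms=36/5b +375.0ms=3/5b
8) 4875.0ms=39/5b +375.0ms=3/5b
9) 5250.0ms=42/5b +375.0ms=3/5b
10) 5625.0ms=9b +1250.0ms=2b
11) 6875.0ms=11b +625.0ms=1b
Σ=12b of 12 (96bpm 3/8) — PASS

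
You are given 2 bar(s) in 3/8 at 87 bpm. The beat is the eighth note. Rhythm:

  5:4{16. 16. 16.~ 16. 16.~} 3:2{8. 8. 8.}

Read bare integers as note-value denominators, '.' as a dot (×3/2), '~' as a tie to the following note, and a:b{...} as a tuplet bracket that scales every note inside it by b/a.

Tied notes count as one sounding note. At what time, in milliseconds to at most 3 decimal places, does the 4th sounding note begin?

note 4 onset = 12/5b = 1655.172ms

1. 0.0ms @ 0 + 413.793ms (3/5)
2. 413.793ms @ 3/5 + 413.793ms (3/5)
3. 827.586ms @ 6/5 + 827.586ms (6/5)
4. 1655.172ms @ 12/5 + 1103.448ms (8/5)
5. 2758.621ms @ 4 + 689.655ms (1)
6. 3448.276ms @ 5 + 689.655ms (1)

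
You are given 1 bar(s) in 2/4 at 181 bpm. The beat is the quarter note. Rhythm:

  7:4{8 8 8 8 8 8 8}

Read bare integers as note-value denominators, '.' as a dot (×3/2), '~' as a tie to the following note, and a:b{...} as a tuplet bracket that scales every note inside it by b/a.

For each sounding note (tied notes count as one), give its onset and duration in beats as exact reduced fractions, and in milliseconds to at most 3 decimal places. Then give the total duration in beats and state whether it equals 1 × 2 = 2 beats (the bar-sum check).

1) 0.0ms=0b +94.712ms=2/7b
2) 94.712ms=2/7b +94.712ms=2/7b
3) 189.424ms=4/7b +94.712ms=2/7b
4) 284.136ms=6/7b +94.712ms=2/7b
5) 378.848ms=8/7b +94.712ms=2/7b
6) 473.56ms=10/7b +94.712ms=2/7b
7) 568.272ms=12/7b +94.712ms=2/7b
Σ=2b of 2 (181bpm 2/4) — PASS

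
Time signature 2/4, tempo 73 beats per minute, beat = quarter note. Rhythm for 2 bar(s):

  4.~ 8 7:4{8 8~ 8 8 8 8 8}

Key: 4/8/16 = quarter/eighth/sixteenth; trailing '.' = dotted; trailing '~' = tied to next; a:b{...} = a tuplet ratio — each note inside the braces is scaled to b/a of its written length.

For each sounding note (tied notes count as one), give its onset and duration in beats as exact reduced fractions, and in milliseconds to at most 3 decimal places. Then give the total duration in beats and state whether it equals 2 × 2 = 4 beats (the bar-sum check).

1) 0.0ms=0b +1643.836ms=2b
2) 1643.836ms=2b +234.834ms=2/7b
3) 1878.669ms=16/7b +469.667ms=4/7b
4) 2348.337ms=20/7b +234.834ms=2/7b
5) 2583.17ms=22/7b +234.834ms=2/7b
6) 2818.004ms=24/7b +234.834ms=2/7b
7) 3052.838ms=26/7b +234.834ms=2/7b
Σ=4b of 4 (73bpm 2/4) — PASS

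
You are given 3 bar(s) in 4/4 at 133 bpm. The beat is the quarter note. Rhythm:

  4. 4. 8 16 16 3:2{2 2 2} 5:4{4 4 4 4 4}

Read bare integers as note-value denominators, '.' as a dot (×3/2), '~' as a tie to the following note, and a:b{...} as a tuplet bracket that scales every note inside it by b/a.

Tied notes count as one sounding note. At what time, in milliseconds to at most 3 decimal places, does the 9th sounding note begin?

1. 0.0ms @ 0 + 676.692ms (3/2)
2. 676.692ms @ 3/2 + 676.692ms (3/2)
3. 1353.383ms @ 3 + 225.564ms (1/2)
4. 1578.947ms @ 7/2 + 112.782ms (1/4)
5. 1691.729ms @ 15/4 + 112.782ms (1/4)
6. 1804.511ms @ 4 + 601.504ms (4/3)
7. 2406.015ms @ 16/3 + 601.504ms (4/3)
8. 3007.519ms @ 20/3 + 601.504ms (4/3)
9. 3609.023ms @ 8 + 360.902ms (4/5)
10. 3969.925ms @ 44/5 + 360.902ms (4/5)
11. 4330.827ms @ 48/5 + 360.902ms (4/5)
12. 4691.729ms @ 52/5 + 360.902ms (4/5)
13. 5052.632ms @ 56/5 + 360.902ms (4/5)

note 9 onset = 8b = 3609.023ms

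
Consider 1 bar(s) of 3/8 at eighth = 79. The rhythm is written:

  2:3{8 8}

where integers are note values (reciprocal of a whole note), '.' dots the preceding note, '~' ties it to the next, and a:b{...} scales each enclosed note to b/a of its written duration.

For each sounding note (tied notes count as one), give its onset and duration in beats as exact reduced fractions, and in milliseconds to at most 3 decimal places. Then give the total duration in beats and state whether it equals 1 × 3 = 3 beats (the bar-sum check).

1) 0.0ms=0b +1139.241ms=3/2b
2) 1139.241ms=3/2b +1139.241ms=3/2b
Σ=3b of 3 (79bpm 3/8) — PASS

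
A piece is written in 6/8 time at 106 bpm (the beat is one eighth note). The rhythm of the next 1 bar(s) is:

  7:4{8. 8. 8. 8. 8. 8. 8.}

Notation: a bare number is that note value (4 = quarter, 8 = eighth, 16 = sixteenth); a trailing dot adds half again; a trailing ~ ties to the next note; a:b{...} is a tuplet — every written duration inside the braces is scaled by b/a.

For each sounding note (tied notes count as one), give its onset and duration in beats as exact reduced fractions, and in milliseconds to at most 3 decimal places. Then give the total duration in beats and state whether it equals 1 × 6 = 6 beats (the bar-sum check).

1) 0.0ms=0b +485.175ms=6/7b
2) 485.175ms=6/7b +485.175ms=6/7b
3) 970.35ms=12/7b +485.175ms=6/7b
4) 1455.526ms=18/7b +485.175ms=6/7b
5) 1940.701ms=24/7b +485.175ms=6/7b
6) 2425.876ms=30/7b +485.175ms=6/7b
7) 2911.051ms=36/7b +485.175ms=6/7b
Σ=6b of 6 (106bpm 6/8) — PASS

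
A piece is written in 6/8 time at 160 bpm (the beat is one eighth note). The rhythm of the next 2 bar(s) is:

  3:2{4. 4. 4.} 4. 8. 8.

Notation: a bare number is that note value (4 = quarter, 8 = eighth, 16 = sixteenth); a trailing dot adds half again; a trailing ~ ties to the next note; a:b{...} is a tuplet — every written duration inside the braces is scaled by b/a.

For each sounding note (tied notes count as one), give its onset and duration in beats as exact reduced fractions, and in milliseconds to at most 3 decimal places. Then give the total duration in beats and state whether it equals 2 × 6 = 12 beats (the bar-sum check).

1) 0.0ms=0b +750.0ms=2b
2) 750.0ms=2b +750.0ms=2b
3) 1500.0ms=4b +750.0ms=2b
4) 2250.0ms=6b +1125.0ms=3b
5) 3375.0ms=9b +562.5ms=3/2b
6) 3937.5ms=21/2b +562.5ms=3/2b
Σ=12b of 12 (160bpm 6/8) — PASS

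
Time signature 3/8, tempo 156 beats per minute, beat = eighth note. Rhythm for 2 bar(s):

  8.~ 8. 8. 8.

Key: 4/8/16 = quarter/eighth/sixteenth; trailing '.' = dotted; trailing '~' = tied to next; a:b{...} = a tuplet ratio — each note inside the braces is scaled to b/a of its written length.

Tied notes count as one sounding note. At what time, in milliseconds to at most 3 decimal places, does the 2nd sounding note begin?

note 2 onset = 3b = 1153.846ms

1. 0.0ms @ 0 + 1153.846ms (3)
2. 1153.846ms @ 3 + 576.923ms (3/2)
3. 1730.769ms @ 9/2 + 576.923ms (3/2)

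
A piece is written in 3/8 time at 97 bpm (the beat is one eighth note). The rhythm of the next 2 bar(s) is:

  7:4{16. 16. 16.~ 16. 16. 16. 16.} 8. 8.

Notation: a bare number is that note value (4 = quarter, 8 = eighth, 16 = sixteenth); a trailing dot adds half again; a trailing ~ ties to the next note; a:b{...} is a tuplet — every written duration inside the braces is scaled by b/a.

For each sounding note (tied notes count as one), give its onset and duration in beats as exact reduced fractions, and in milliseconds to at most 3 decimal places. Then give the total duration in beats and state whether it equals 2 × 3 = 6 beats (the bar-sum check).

1) 0.0ms=0b +265.096ms=3/7b
2) 265.096ms=3/7b +265.096ms=3/7b
3) 530.191ms=6/7b +530.191ms=6/7b
4) 1060.383ms=12/7b +265.096ms=3/7b
5) 1325.479ms=15/7b +265.096ms=3/7b
6) 1590.574ms=18/7b +265.096ms=3/7b
7) 1855.67ms=3b +927.835ms=3/2b
8) 2783.505ms=9/2b +927.835ms=3/2b
Σ=6b of 6 (97bpm 3/8) — PASS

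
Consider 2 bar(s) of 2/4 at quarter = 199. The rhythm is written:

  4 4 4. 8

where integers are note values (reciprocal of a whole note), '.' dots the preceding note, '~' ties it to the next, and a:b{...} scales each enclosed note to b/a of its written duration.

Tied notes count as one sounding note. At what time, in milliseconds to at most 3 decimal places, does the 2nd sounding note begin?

note 2 onset = 1b = 301.508ms

1. 0.0ms @ 0 + 301.508ms (1)
2. 301.508ms @ 1 + 301.508ms (1)
3. 603.015ms @ 2 + 452.261ms (3/2)
4. 1055.276ms @ 7/2 + 150.754ms (1/2)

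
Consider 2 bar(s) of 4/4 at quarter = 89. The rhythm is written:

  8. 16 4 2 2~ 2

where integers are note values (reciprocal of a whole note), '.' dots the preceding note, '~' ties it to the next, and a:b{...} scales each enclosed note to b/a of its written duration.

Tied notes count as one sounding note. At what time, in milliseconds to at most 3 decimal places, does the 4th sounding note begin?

1. 0.0ms @ 0 + 505.618ms (3/4)
2. 505.618ms @ 3/4 + 168.539ms (1/4)
3. 674.157ms @ 1 + 674.157ms (1)
4. 1348.315ms @ 2 + 1348.315ms (2)
5. 2696.629ms @ 4 + 2696.629ms (4)

note 4 onset = 2b = 1348.315ms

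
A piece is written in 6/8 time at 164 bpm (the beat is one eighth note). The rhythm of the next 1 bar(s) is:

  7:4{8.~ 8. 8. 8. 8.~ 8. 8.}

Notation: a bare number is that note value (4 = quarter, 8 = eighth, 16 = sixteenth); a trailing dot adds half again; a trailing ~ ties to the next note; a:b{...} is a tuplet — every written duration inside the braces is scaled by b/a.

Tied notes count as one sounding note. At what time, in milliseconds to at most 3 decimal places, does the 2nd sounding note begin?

1. 0.0ms @ 0 + 627.178ms (12/7)
2. 627.178ms @ 12/7 + 313.589ms (6/7)
3. 940.767ms @ 18/7 + 313.589ms (6/7)
4. 1254.355ms @ 24/7 + 627.178ms (12/7)
5. 1881.533ms @ 36/7 + 313.589ms (6/7)

note 2 onset = 12/7b = 627.178ms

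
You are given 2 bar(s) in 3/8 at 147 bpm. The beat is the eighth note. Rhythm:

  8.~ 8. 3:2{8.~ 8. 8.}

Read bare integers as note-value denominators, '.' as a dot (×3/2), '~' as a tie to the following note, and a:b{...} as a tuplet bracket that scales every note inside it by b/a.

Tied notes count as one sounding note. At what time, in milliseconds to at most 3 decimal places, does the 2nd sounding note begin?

1. 0.0ms @ 0 + 1224.49ms (3)
2. 1224.49ms @ 3 + 816.327ms (2)
3. 2040.816ms @ 5 + 408.163ms (1)

note 2 onset = 3b = 1224.49ms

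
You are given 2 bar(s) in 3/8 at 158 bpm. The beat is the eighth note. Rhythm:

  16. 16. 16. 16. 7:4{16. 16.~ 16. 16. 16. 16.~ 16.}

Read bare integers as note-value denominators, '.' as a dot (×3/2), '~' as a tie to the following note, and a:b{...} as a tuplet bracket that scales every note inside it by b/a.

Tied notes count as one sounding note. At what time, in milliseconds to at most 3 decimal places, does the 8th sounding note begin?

1. 0.0ms @ 0 + 284.81ms (3/4)
2. 284.81ms @ 3/4 + 284.81ms (3/4)
3. 569.62ms @ 3/2 + 284.81ms (3/4)
4. 854.43ms @ 9/4 + 284.81ms (3/4)
5. 1139.241ms @ 3 + 162.749ms (3/7)
6. 1301.989ms @ 24/7 + 325.497ms (6/7)
7. 1627.486ms @ 30/7 + 162.749ms (3/7)
8. 1790.235ms @ 33/7 + 162.749ms (3/7)
9. 1952.984ms @ 36/7 + 325.497ms (6/7)

note 8 onset = 33/7b = 1790.235ms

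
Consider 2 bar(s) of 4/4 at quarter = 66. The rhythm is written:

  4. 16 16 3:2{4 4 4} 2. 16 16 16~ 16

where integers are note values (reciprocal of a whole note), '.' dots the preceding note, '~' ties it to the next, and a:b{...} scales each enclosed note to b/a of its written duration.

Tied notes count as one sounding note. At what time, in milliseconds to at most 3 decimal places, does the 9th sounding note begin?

1. 0.0ms @ 0 + 1363.636ms (3/2)
2. 1363.636ms @ 3/2 + 227.273ms (1/4)
3. 1590.909ms @ 7/4 + 227.273ms (1/4)
4. 1818.182ms @ 2 + 606.061ms (2/3)
5. 2424.242ms @ 8/3 + 606.061ms (2/3)
6. 3030.303ms @ 10/3 + 606.061ms (2/3)
7. 3636.364ms @ 4 + 2727.273ms (3)
8. 6363.636ms @ 7 + 227.273ms (1/4)
9. 6590.909ms @ 29/4 + 227.273ms (1/4)
10. 6818.182ms @ 15/2 + 454.545ms (1/2)

note 9 onset = 29/4b = 6590.909ms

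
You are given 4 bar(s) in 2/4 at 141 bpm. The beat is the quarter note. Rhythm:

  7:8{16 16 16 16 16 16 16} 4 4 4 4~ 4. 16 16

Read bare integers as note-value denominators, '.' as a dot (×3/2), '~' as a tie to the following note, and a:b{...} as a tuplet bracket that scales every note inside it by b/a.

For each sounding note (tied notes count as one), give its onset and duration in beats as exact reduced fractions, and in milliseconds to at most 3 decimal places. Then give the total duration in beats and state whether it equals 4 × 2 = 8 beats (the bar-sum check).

1) 0.0ms=0b +121.581ms=2/7b
2) 121.581ms=2/7b +121.581ms=2/7b
3) 243.161ms=4/7b +121.581ms=2/7b
4) 364.742ms=6/7b +121.581ms=2/7b
5) 486.322ms=8/7b +121.581ms=2/7b
6) 607.903ms=10/7b +121.581ms=2/7b
7) 729.483ms=12/7b +121.581ms=2/7b
8) 851.064ms=2b +425.532ms=1b
9) 1276.596ms=3b +425.532ms=1b
10) 1702.128ms=4b +425.532ms=1b
11) 2127.66ms=5b +1063.83ms=5/2b
12) 3191.489ms=15/2b +106.383ms=1/4b
13) 3297.872ms=31/4b +106.383ms=1/4b
Σ=8b of 8 (141bpm 2/4) — PASS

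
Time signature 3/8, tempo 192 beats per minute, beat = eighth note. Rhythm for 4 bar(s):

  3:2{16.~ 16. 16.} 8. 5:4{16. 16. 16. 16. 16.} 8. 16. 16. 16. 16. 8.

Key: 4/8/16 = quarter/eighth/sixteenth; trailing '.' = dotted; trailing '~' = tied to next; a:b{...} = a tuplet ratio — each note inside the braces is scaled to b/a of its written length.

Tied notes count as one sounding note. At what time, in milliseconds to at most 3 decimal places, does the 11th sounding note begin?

1. 0.0ms @ 0 + 312.5ms (1)
2. 312.5ms @ 1 + 156.25ms (1/2)
3. 468.75ms @ 3/2 + 468.75ms (3/2)
4. 937.5ms @ 3 + 187.5ms (3/5)
5. 1125.0ms @ 18/5 + 187.5ms (3/5)
6. 1312.5ms @ 21/5 + 187.5ms (3/5)
7. 1500.0ms @ 24/5 + 187.5ms (3/5)
8. 1687.5ms @ 27/5 + 187.5ms (3/5)
9. 1875.0ms @ 6 + 468.75ms (3/2)
10. 2343.75ms @ 15/2 + 234.375ms (3/4)
11. 2578.125ms @ 33/4 + 234.375ms (3/4)
12. 2812.5ms @ 9 + 234.375ms (3/4)
13. 3046.875ms @ 39/4 + 234.375ms (3/4)
14. 3281.25ms @ 21/2 + 468.75ms (3/2)

note 11 onset = 33/4b = 2578.125ms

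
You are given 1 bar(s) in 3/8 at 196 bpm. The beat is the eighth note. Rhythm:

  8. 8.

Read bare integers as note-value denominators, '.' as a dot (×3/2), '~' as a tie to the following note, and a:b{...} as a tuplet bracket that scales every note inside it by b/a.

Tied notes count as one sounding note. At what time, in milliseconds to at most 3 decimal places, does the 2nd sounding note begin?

1. 0.0ms @ 0 + 459.184ms (3/2)
2. 459.184ms @ 3/2 + 459.184ms (3/2)

note 2 onset = 3/2b = 459.184ms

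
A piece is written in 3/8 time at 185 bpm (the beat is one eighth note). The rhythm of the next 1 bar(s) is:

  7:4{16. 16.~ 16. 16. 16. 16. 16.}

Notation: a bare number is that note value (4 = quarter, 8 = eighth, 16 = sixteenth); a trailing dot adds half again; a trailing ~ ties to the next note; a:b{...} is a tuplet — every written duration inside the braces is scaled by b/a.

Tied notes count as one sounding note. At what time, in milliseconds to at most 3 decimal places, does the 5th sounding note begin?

note 5 onset = 15/7b = 694.981ms

1. 0.0ms @ 0 + 138.996ms (3/7)
2. 138.996ms @ 3/7 + 277.992ms (6/7)
3. 416.988ms @ 9/7 + 138.996ms (3/7)
4. 555.985ms @ 12/7 + 138.996ms (3/7)
5. 694.981ms @ 15/7 + 138.996ms (3/7)
6. 833.977ms @ 18/7 + 138.996ms (3/7)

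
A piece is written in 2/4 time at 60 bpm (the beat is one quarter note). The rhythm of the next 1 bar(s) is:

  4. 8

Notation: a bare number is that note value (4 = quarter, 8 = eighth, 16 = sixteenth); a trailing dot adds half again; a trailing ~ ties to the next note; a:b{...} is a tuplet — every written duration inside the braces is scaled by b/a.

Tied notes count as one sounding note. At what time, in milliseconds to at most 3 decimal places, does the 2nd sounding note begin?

note 2 onset = 3/2b = 1500.0ms

1. 0.0ms @ 0 + 1500.0ms (3/2)
2. 1500.0ms @ 3/2 + 500.0ms (1/2)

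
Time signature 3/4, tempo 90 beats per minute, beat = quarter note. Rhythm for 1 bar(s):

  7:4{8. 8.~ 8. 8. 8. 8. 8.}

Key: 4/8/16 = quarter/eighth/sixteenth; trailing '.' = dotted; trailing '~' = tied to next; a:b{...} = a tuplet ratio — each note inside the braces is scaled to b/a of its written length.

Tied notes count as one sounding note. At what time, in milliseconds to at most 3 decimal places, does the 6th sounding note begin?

1. 0.0ms @ 0 + 285.714ms (3/7)
2. 285.714ms @ 3/7 + 571.429ms (6/7)
3. 857.143ms @ 9/7 + 285.714ms (3/7)
4. 1142.857ms @ 12/7 + 285.714ms (3/7)
5. 1428.571ms @ 15/7 + 285.714ms (3/7)
6. 1714.286ms @ 18/7 + 285.714ms (3/7)

note 6 onset = 18/7b = 1714.286ms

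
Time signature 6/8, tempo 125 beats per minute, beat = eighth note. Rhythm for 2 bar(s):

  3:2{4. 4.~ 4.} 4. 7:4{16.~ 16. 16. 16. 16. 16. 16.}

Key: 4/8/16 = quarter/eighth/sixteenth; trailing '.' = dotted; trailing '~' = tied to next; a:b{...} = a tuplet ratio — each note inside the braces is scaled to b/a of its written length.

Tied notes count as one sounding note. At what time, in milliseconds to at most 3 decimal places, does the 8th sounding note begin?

1. 0.0ms @ 0 + 960.0ms (2)
2. 960.0ms @ 2 + 1920.0ms (4)
3. 2880.0ms @ 6 + 1440.0ms (3)
4. 4320.0ms @ 9 + 411.429ms (6/7)
5. 4731.429ms @ 69/7 + 205.714ms (3/7)
6. 4937.143ms @ 72/7 + 205.714ms (3/7)
7. 5142.857ms @ 75/7 + 205.714ms (3/7)
8. 5348.571ms @ 78/7 + 205.714ms (3/7)
9. 5554.286ms @ 81/7 + 205.714ms (3/7)

note 8 onset = 78/7b = 5348.571ms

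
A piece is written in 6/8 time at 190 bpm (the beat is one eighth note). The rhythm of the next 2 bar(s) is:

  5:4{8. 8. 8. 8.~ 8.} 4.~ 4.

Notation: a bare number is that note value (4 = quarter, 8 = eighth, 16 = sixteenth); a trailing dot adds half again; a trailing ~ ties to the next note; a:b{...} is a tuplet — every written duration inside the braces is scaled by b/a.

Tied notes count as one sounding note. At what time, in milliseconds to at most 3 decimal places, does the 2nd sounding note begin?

note 2 onset = 6/5b = 378.947ms

1. 0.0ms @ 0 + 378.947ms (6/5)
2. 378.947ms @ 6/5 + 378.947ms (6/5)
3. 757.895ms @ 12/5 + 378.947ms (6/5)
4. 1136.842ms @ 18/5 + 757.895ms (12/5)
5. 1894.737ms @ 6 + 1894.737ms (6)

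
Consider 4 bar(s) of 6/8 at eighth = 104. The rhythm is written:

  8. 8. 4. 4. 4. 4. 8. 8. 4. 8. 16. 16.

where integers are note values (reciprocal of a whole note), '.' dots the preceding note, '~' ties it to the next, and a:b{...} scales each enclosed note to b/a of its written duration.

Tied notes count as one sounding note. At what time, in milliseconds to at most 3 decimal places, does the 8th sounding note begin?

1. 0.0ms @ 0 + 865.385ms (3/2)
2. 865.385ms @ 3/2 + 865.385ms (3/2)
3. 1730.769ms @ 3 + 1730.769ms (3)
4. 3461.538ms @ 6 + 1730.769ms (3)
5. 5192.308ms @ 9 + 1730.769ms (3)
6. 6923.077ms @ 12 + 1730.769ms (3)
7. 8653.846ms @ 15 + 865.385ms (3/2)
8. 9519.231ms @ 33/2 + 865.385ms (3/2)
9. 10384.615ms @ 18 + 1730.769ms (3)
10. 12115.385ms @ 21 + 865.385ms (3/2)
11. 12980.769ms @ 45/2 + 432.692ms (3/4)
12. 13413.462ms @ 93/4 + 432.692ms (3/4)

note 8 onset = 33/2b = 9519.231ms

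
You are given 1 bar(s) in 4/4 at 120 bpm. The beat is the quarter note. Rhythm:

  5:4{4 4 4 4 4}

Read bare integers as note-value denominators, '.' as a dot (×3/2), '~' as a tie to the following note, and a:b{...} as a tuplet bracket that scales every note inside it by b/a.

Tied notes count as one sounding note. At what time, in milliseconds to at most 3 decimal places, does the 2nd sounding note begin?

note 2 onset = 4/5b = 400.0ms

1. 0.0ms @ 0 + 400.0ms (4/5)
2. 400.0ms @ 4/5 + 400.0ms (4/5)
3. 800.0ms @ 8/5 + 400.0ms (4/5)
4. 1200.0ms @ 12/5 + 400.0ms (4/5)
5. 1600.0ms @ 16/5 + 400.0ms (4/5)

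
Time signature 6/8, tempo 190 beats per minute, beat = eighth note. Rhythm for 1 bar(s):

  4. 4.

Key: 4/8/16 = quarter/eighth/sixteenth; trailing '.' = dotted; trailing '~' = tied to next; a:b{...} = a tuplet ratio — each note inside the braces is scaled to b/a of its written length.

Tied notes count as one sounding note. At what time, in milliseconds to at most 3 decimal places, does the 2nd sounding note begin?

note 2 onset = 3b = 947.368ms

1. 0.0ms @ 0 + 947.368ms (3)
2. 947.368ms @ 3 + 947.368ms (3)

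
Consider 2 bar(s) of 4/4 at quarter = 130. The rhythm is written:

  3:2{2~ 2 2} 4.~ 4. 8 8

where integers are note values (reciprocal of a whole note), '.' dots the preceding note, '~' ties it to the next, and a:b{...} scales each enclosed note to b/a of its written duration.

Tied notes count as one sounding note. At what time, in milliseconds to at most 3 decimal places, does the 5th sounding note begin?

1. 0.0ms @ 0 + 1230.769ms (8/3)
2. 1230.769ms @ 8/3 + 615.385ms (4/3)
3. 1846.154ms @ 4 + 1384.615ms (3)
4. 3230.769ms @ 7 + 230.769ms (1/2)
5. 3461.538ms @ 15/2 + 230.769ms (1/2)

note 5 onset = 15/2b = 3461.538ms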